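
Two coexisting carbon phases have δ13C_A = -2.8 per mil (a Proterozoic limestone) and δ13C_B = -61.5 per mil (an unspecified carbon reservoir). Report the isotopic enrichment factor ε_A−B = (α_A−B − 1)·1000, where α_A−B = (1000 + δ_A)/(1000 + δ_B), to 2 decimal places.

α_A−B = (1000 + -2.8) / (1000 + -61.5) = 997.2 / 938.5 = 1.062547
ε_A−B = (1.062547 − 1) × 1000 = 62.547 per mil
(The approximation ε ≈ δ_A − δ_B would give 58.7 per mil.)

62.55 per mil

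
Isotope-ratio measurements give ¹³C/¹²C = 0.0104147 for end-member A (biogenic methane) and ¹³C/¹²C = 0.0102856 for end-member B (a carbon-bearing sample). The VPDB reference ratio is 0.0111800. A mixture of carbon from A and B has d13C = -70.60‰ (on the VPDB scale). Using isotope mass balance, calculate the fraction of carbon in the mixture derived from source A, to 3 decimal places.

0.814

δ_A = (0.0104147/0.0111800 − 1)×1000 = (0.931547 − 1)×1000 = -68.453‰
δ_B = (0.0102856/0.0111800 − 1)×1000 = (0.920000 − 1)×1000 = -80.000‰
f_A = (δ_mix − δ_B)/(δ_A − δ_B) = (-70.60 − (-80.000))/(-68.453 − (-80.000))
f_A = 9.400 / 11.547 = 0.8140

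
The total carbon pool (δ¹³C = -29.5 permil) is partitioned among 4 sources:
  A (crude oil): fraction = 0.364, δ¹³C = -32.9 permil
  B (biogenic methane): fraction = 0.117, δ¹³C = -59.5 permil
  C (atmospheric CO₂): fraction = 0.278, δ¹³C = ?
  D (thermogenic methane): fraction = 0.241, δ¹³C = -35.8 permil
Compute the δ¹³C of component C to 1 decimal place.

Isotope mass balance: δ_bulk = Σ fᵢ·δᵢ.
-29.5 = 0.364×(-32.9) + 0.117×(-59.5) + 0.278×δ_C + 0.241×(-35.8)
0.278·δ_C = -29.5 − (-27.565) = -1.935
δ_C = -1.935 / 0.278 = -6.96 permil

-7.0 permil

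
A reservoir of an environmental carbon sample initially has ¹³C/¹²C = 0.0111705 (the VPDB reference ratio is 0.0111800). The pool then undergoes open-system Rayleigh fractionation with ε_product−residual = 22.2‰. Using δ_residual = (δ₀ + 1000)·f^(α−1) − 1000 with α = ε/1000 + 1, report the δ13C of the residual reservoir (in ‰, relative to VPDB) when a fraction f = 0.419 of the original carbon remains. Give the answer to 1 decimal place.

-20.0‰

δ₀ = (0.0111705/0.0111800 − 1)×1000 = (0.999150 − 1)×1000 = -0.850‰
α − 1 = ε/1000 = 0.0222
f^(α−1) = 0.419^(0.0222) = 0.980874
δ_res = (-0.850 + 1000) × 0.980874 − 1000 = 980.040 − 1000 = -19.96‰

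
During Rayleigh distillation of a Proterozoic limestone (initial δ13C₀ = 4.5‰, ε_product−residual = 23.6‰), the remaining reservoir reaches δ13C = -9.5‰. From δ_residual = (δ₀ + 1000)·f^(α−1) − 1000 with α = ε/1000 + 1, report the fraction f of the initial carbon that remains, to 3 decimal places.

α − 1 = ε/1000 = 0.0236
(δ_res + 1000)/(δ₀ + 1000) = (-9.5 + 1000)/(4.5 + 1000) = 990.5/1004.5 = 0.986063
f = 0.986063^(1/0.0236) = exp(ln(0.986063)/0.0236) = exp(-0.01404/0.0236)
f = exp(-0.5947) = 0.5517

0.552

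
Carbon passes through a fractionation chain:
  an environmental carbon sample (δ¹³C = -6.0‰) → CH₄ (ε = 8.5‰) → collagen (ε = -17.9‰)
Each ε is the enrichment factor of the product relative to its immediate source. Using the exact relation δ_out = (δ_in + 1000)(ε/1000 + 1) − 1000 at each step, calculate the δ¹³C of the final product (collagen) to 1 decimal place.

-15.5‰

step 1: δ = (-6.00 + 1000)·(8.5/1000 + 1) − 1000 = 2.45‰
step 2: δ = (2.45 + 1000)·(-17.9/1000 + 1) − 1000 = -15.49‰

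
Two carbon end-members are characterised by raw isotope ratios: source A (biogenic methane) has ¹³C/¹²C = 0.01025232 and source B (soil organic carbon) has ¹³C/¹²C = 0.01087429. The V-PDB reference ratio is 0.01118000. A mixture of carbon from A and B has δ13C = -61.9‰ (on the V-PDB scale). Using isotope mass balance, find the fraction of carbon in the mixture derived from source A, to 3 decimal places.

0.621

δ_A = (0.01025232/0.01118000 − 1)×1000 = (0.917023 − 1)×1000 = -82.977‰
δ_B = (0.01087429/0.01118000 − 1)×1000 = (0.972656 − 1)×1000 = -27.344‰
f_A = (δ_mix − δ_B)/(δ_A − δ_B) = (-61.9 − (-27.344))/(-82.977 − (-27.344))
f_A = -34.556 / -55.632 = 0.6211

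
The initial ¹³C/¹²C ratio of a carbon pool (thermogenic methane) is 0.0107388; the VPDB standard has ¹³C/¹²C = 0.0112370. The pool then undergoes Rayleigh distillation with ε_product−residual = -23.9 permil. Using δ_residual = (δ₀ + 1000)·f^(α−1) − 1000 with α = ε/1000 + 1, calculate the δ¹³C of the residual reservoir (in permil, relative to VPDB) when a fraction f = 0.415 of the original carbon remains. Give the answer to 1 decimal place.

-24.0 permil

δ₀ = (0.0107388/0.0112370 − 1)×1000 = (0.955664 − 1)×1000 = -44.336 permil
α − 1 = ε/1000 = -0.0239
f^(α−1) = 0.415^(-0.0239) = 1.021242
δ_res = (-44.336 + 1000) × 1.021242 − 1000 = 975.965 − 1000 = -24.04 permil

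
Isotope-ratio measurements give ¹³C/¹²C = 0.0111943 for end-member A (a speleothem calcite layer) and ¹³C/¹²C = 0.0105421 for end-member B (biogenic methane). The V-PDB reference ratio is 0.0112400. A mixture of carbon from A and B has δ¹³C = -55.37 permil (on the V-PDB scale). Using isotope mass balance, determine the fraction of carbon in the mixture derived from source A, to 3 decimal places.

δ_A = (0.0111943/0.0112400 − 1)×1000 = (0.995934 − 1)×1000 = -4.066 permil
δ_B = (0.0105421/0.0112400 − 1)×1000 = (0.937909 − 1)×1000 = -62.091 permil
f_A = (δ_mix − δ_B)/(δ_A − δ_B) = (-55.37 − (-62.091))/(-4.066 − (-62.091))
f_A = 6.721 / 58.025 = 0.1158

0.116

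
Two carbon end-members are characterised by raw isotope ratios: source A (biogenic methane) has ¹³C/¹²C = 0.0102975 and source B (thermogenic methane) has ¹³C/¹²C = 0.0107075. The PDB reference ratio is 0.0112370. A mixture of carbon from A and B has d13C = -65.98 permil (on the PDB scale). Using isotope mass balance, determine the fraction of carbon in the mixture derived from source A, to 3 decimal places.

0.517

δ_A = (0.0102975/0.0112370 − 1)×1000 = (0.916392 − 1)×1000 = -83.608 permil
δ_B = (0.0107075/0.0112370 − 1)×1000 = (0.952879 − 1)×1000 = -47.121 permil
f_A = (δ_mix − δ_B)/(δ_A − δ_B) = (-65.98 − (-47.121))/(-83.608 − (-47.121))
f_A = -18.859 / -36.487 = 0.5169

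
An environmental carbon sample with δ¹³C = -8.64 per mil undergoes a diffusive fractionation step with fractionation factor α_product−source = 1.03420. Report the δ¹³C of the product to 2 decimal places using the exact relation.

δ_product = (δ_source + 1000)·α − 1000
δ_product = (-8.64 + 1000) × 1.03420 − 1000
δ_product = 1025.265 − 1000 = 25.265 per mil

25.26 per mil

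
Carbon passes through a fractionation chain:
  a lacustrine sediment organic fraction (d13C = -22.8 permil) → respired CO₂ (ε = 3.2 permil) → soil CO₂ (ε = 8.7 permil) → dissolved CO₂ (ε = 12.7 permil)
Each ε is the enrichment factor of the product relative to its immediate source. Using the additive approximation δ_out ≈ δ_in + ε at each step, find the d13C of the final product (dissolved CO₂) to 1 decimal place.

1.8 permil

step 1: δ ≈ -22.8 + (3.2) = -19.6 permil
step 2: δ ≈ -19.6 + (8.7) = -10.9 permil
step 3: δ ≈ -10.9 + (12.7) = 1.8 permil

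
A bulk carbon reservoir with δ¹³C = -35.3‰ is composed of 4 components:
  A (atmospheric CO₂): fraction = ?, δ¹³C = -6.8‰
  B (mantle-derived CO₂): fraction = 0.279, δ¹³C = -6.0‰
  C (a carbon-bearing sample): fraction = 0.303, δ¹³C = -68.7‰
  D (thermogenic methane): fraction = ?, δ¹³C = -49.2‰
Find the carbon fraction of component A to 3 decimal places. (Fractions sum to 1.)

Let f_A and f_D be the unknown fractions; fractions sum to 1 so f_A + f_D = 0.418.
Mass balance: Σ fᵢ·δᵢ = δ_bulk ⇒ f_A·(-6.8) + f_D·(-49.2) = -35.3 − (-22.490) = -12.810
Substitute f_D = 0.418 − f_A:
f_A·(-6.8 − -49.2) = -12.810 − 0.418×(-49.2) = 7.756
f_A = 7.756 / 42.4 = 0.1829

0.183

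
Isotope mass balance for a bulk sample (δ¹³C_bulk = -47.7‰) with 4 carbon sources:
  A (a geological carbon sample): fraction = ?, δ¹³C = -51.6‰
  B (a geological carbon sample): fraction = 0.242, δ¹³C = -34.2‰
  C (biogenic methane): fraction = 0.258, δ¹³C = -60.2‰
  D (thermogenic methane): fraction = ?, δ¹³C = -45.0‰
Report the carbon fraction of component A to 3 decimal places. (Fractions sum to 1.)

0.211

Let f_A and f_D be the unknown fractions; fractions sum to 1 so f_A + f_D = 0.500.
Mass balance: Σ fᵢ·δᵢ = δ_bulk ⇒ f_A·(-51.6) + f_D·(-45.0) = -47.7 − (-23.808) = -23.892
Substitute f_D = 0.500 − f_A:
f_A·(-51.6 − -45.0) = -23.892 − 0.500×(-45.0) = -1.392
f_A = -1.392 / -6.6 = 0.2109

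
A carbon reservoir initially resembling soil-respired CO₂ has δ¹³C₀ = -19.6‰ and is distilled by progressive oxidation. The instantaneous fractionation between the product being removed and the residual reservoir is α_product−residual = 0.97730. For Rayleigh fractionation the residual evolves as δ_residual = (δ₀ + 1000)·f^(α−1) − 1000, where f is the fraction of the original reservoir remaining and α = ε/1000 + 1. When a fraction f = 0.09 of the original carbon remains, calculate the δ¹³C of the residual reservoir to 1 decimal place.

Rayleigh residual: δ_res = (δ₀ + 1000)·f^(α−1) − 1000
α − 1 = -0.02270
f^(α−1) = 0.09^(-0.02270) = 1.056182
δ_res = (-19.6 + 1000) × 1.056182 − 1000 = 1035.481 − 1000 = 35.48‰

35.5‰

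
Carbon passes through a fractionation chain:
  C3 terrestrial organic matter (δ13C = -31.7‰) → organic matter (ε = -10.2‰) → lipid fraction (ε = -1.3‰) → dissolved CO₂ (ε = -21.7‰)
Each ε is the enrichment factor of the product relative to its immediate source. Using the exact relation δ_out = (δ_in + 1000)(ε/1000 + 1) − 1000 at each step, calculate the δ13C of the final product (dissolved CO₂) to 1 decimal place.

-63.6‰

step 1: δ = (-31.70 + 1000)·(-10.2/1000 + 1) − 1000 = -41.58‰
step 2: δ = (-41.58 + 1000)·(-1.3/1000 + 1) − 1000 = -42.82‰
step 3: δ = (-42.82 + 1000)·(-21.7/1000 + 1) − 1000 = -63.59‰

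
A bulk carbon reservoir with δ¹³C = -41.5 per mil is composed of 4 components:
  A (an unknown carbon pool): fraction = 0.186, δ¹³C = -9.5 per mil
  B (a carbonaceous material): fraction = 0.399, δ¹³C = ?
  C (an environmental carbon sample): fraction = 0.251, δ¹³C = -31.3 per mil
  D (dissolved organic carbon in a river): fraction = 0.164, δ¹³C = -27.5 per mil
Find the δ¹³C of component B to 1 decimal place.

Isotope mass balance: δ_bulk = Σ fᵢ·δᵢ.
-41.5 = 0.186×(-9.5) + 0.399×δ_B + 0.251×(-31.3) + 0.164×(-27.5)
0.399·δ_B = -41.5 − (-14.133) = -27.367
δ_B = -27.367 / 0.399 = -68.59 per mil

-68.6 per mil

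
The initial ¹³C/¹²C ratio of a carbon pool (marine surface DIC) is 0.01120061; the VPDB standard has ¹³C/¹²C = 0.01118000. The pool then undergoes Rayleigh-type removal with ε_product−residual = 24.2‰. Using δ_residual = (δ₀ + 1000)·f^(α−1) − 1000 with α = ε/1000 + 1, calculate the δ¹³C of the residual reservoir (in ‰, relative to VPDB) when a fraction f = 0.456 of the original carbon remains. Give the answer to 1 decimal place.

δ₀ = (0.01120061/0.01118000 − 1)×1000 = (1.001843 − 1)×1000 = 1.843‰
α − 1 = ε/1000 = 0.0242
f^(α−1) = 0.456^(0.0242) = 0.981176
δ_res = (1.843 + 1000) × 0.981176 − 1000 = 982.985 − 1000 = -17.02‰

-17.0‰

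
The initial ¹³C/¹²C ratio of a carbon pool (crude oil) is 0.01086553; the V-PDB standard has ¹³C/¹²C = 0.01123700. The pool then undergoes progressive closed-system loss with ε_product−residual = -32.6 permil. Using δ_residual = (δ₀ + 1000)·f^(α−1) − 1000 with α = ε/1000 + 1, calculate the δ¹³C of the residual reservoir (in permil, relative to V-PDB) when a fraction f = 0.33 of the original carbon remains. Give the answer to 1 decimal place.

δ₀ = (0.01086553/0.01123700 − 1)×1000 = (0.966942 − 1)×1000 = -33.058 permil
α − 1 = ε/1000 = -0.0326
f^(α−1) = 0.33^(-0.0326) = 1.036803
δ_res = (-33.058 + 1000) × 1.036803 − 1000 = 1002.529 − 1000 = 2.53 permil

2.5 permil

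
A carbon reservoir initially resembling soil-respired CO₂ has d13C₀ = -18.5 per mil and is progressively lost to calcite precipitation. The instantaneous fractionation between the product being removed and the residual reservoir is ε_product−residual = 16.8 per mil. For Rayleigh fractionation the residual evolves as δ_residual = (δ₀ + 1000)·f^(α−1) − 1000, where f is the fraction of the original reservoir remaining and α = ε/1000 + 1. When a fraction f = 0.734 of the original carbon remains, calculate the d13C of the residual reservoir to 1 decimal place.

-23.6 per mil

Rayleigh residual: δ_res = (δ₀ + 1000)·f^(α−1) − 1000
α = ε/1000 + 1 = 1.01680, so α − 1 = 0.01680
f^(α−1) = 0.734^(0.01680) = 0.994818
δ_res = (-18.5 + 1000) × 0.994818 − 1000 = 976.414 − 1000 = -23.59 per mil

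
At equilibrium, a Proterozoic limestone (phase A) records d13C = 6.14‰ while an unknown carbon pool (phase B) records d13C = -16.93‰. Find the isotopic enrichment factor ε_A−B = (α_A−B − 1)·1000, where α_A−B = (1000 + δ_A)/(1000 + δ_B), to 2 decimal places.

α_A−B = (1000 + 6.14) / (1000 + -16.93) = 1006.14 / 983.07 = 1.023467
ε_A−B = (1.023467 − 1) × 1000 = 23.467‰
(The approximation ε ≈ δ_A − δ_B would give 23.07‰.)

23.47‰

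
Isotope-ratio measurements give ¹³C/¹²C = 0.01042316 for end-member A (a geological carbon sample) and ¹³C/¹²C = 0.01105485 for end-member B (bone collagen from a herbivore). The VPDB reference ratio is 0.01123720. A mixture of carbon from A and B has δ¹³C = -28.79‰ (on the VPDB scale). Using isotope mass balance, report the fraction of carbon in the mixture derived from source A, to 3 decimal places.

0.223

δ_A = (0.01042316/0.01123720 − 1)×1000 = (0.927558 − 1)×1000 = -72.442‰
δ_B = (0.01105485/0.01123720 − 1)×1000 = (0.983773 − 1)×1000 = -16.227‰
f_A = (δ_mix − δ_B)/(δ_A − δ_B) = (-28.79 − (-16.227))/(-72.442 − (-16.227))
f_A = -12.563 / -56.214 = 0.2235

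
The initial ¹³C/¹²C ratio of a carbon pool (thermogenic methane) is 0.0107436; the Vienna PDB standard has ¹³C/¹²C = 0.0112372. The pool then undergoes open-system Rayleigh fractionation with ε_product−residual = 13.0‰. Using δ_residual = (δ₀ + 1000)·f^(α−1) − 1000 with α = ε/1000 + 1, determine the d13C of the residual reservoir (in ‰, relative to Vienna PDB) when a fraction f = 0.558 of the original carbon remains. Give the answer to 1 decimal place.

δ₀ = (0.0107436/0.0112372 − 1)×1000 = (0.956074 − 1)×1000 = -43.926‰
α − 1 = ε/1000 = 0.0130
f^(α−1) = 0.558^(0.0130) = 0.992445
δ_res = (-43.926 + 1000) × 0.992445 − 1000 = 948.851 − 1000 = -51.15‰

-51.1‰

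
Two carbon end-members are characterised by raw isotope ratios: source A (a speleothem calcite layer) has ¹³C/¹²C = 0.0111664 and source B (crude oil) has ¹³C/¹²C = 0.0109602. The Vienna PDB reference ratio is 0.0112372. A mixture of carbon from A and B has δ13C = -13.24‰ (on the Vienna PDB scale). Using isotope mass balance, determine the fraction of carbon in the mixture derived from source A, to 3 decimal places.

0.622

δ_A = (0.0111664/0.0112372 − 1)×1000 = (0.993699 − 1)×1000 = -6.301‰
δ_B = (0.0109602/0.0112372 − 1)×1000 = (0.975350 − 1)×1000 = -24.650‰
f_A = (δ_mix − δ_B)/(δ_A − δ_B) = (-13.24 − (-24.650))/(-6.301 − (-24.650))
f_A = 11.410 / 18.350 = 0.6218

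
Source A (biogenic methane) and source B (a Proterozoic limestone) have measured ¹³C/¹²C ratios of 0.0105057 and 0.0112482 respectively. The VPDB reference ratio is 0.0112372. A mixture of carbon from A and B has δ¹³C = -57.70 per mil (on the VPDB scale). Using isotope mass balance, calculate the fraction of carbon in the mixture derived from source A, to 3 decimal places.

0.888

δ_A = (0.0105057/0.0112372 − 1)×1000 = (0.934904 − 1)×1000 = -65.096 per mil
δ_B = (0.0112482/0.0112372 − 1)×1000 = (1.000979 − 1)×1000 = 0.979 per mil
f_A = (δ_mix − δ_B)/(δ_A − δ_B) = (-57.70 − (0.979))/(-65.096 − (0.979))
f_A = -58.679 / -66.075 = 0.8881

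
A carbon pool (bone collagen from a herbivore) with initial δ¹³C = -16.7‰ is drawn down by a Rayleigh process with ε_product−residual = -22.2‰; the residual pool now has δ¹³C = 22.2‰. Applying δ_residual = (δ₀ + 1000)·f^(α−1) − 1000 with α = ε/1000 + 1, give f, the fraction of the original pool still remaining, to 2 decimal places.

α − 1 = ε/1000 = -0.0222
(δ_res + 1000)/(δ₀ + 1000) = (22.2 + 1000)/(-16.7 + 1000) = 1022.2/983.3 = 1.039561
f = 1.039561^(1/-0.0222) = exp(ln(1.039561)/-0.0222) = exp(0.03880/-0.0222)
f = exp(-1.7477) = 0.1742

0.17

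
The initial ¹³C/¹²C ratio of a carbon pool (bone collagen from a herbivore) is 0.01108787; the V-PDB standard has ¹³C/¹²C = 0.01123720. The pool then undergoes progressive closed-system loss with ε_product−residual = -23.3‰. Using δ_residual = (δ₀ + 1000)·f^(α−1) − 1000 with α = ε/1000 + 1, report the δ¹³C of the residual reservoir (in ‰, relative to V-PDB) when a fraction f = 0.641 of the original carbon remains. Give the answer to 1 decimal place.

-3.0‰

δ₀ = (0.01108787/0.01123720 − 1)×1000 = (0.986711 − 1)×1000 = -13.289‰
α − 1 = ε/1000 = -0.0233
f^(α−1) = 0.641^(-0.0233) = 1.010416
δ_res = (-13.289 + 1000) × 1.010416 − 1000 = 996.989 − 1000 = -3.01‰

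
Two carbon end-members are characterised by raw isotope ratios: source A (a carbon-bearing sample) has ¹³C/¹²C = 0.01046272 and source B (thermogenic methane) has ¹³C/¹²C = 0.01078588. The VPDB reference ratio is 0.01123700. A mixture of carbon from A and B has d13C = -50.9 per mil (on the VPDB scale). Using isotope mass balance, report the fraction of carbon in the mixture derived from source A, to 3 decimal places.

0.374

δ_A = (0.01046272/0.01123700 − 1)×1000 = (0.931095 − 1)×1000 = -68.905 per mil
δ_B = (0.01078588/0.01123700 − 1)×1000 = (0.959854 − 1)×1000 = -40.146 per mil
f_A = (δ_mix − δ_B)/(δ_A − δ_B) = (-50.9 − (-40.146))/(-68.905 − (-40.146))
f_A = -10.754 / -28.759 = 0.3739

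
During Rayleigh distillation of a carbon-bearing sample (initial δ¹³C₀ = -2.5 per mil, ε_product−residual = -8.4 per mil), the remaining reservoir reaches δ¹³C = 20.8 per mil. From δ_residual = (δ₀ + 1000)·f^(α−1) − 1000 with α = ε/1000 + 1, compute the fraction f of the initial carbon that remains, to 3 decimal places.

0.064

α − 1 = ε/1000 = -0.0084
(δ_res + 1000)/(δ₀ + 1000) = (20.8 + 1000)/(-2.5 + 1000) = 1020.8/997.5 = 1.023358
f = 1.023358^(1/-0.0084) = exp(ln(1.023358)/-0.0084) = exp(0.02309/-0.0084)
f = exp(-2.7488) = 0.0640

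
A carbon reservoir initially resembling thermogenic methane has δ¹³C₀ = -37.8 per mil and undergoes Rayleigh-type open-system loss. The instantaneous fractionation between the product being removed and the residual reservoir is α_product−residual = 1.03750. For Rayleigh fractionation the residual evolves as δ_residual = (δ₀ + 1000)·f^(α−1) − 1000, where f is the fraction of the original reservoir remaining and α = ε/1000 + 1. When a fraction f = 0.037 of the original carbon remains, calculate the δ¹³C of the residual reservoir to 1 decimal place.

-149.7 per mil

Rayleigh residual: δ_res = (δ₀ + 1000)·f^(α−1) − 1000
α − 1 = 0.03750
f^(α−1) = 0.037^(0.03750) = 0.883706
δ_res = (-37.8 + 1000) × 0.883706 − 1000 = 850.301 − 1000 = -149.70 per mil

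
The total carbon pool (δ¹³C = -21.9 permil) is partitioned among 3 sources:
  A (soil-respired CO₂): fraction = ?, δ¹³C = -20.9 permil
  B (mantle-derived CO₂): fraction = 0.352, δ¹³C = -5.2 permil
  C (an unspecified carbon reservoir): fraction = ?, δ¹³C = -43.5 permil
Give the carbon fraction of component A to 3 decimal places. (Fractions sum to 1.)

Let f_A and f_C be the unknown fractions; fractions sum to 1 so f_A + f_C = 0.648.
Mass balance: Σ fᵢ·δᵢ = δ_bulk ⇒ f_A·(-20.9) + f_C·(-43.5) = -21.9 − (-1.830) = -20.070
Substitute f_C = 0.648 − f_A:
f_A·(-20.9 − -43.5) = -20.070 − 0.648×(-43.5) = 8.118
f_A = 8.118 / 22.6 = 0.3592

0.359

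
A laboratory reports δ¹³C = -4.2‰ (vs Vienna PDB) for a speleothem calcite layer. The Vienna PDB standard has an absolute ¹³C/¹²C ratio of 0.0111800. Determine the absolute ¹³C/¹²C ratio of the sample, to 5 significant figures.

0.011133

R_sample = R_standard × (δ¹³C/1000 + 1)
R_sample = 0.0111800 × (-4.2/1000 + 1) = 0.0111800 × 0.995800
R_sample = 0.0111330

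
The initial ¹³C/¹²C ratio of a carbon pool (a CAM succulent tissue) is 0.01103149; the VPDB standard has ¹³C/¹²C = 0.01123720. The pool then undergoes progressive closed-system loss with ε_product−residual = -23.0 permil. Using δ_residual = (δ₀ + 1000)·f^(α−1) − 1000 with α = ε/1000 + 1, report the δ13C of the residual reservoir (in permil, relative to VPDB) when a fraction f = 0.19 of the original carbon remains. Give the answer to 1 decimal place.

19.9 permil

δ₀ = (0.01103149/0.01123720 − 1)×1000 = (0.981694 − 1)×1000 = -18.306 permil
α − 1 = ε/1000 = -0.0230
f^(α−1) = 0.19^(-0.0230) = 1.038936
δ_res = (-18.306 + 1000) × 1.038936 − 1000 = 1019.917 − 1000 = 19.92 permil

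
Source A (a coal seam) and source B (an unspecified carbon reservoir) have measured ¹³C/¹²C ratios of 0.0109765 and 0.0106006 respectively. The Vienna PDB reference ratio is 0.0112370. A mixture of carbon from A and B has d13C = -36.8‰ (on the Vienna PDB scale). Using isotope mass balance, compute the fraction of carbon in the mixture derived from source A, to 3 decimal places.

δ_A = (0.0109765/0.0112370 − 1)×1000 = (0.976818 − 1)×1000 = -23.182‰
δ_B = (0.0106006/0.0112370 − 1)×1000 = (0.943366 − 1)×1000 = -56.634‰
f_A = (δ_mix − δ_B)/(δ_A − δ_B) = (-36.8 − (-56.634))/(-23.182 − (-56.634))
f_A = 19.834 / 33.452 = 0.5929

0.593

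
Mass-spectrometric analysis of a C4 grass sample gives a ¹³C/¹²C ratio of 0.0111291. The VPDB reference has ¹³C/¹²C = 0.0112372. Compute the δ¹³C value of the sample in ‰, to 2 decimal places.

δ¹³C = (R_sample / R_standard − 1) × 1000
R_sample / R_standard = 0.0111291 / 0.0112372 = 0.990380
δ¹³C = (0.990380 − 1) × 1000 = -9.620‰

-9.62‰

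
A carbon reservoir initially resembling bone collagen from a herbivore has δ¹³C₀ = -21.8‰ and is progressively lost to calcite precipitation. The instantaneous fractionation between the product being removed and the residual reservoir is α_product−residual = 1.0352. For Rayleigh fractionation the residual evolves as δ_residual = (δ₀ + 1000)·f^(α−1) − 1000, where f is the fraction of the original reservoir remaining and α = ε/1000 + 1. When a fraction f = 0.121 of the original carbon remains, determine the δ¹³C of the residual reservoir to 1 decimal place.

-91.9‰

Rayleigh residual: δ_res = (δ₀ + 1000)·f^(α−1) − 1000
α − 1 = 0.03520
f^(α−1) = 0.121^(0.03520) = 0.928355
δ_res = (-21.8 + 1000) × 0.928355 − 1000 = 908.117 − 1000 = -91.88‰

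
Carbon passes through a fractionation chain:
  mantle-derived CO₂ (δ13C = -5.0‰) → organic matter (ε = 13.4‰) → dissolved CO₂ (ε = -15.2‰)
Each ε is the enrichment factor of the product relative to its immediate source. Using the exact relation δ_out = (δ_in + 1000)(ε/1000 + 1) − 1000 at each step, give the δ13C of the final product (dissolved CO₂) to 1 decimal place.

-7.0‰

step 1: δ = (-5.00 + 1000)·(13.4/1000 + 1) − 1000 = 8.33‰
step 2: δ = (8.33 + 1000)·(-15.2/1000 + 1) − 1000 = -6.99‰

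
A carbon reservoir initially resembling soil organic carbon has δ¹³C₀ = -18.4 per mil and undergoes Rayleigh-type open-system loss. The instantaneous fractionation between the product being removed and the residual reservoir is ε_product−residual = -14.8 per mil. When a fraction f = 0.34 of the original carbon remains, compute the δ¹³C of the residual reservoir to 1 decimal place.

-2.6 per mil

Rayleigh residual: δ_res = (δ₀ + 1000)·f^(α−1) − 1000
α = ε/1000 + 1 = 0.98520, so α − 1 = -0.01480
f^(α−1) = 0.34^(-0.01480) = 1.016095
δ_res = (-18.4 + 1000) × 1.016095 − 1000 = 997.398 − 1000 = -2.60 per mil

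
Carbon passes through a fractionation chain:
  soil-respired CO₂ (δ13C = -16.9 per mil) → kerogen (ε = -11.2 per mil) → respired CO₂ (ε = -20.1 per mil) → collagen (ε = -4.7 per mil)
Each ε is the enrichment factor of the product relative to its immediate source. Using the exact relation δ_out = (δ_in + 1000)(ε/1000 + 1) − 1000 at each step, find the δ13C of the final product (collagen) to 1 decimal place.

-51.9 per mil

step 1: δ = (-16.90 + 1000)·(-11.2/1000 + 1) − 1000 = -27.91 per mil
step 2: δ = (-27.91 + 1000)·(-20.1/1000 + 1) − 1000 = -47.45 per mil
step 3: δ = (-47.45 + 1000)·(-4.7/1000 + 1) − 1000 = -51.93 per mil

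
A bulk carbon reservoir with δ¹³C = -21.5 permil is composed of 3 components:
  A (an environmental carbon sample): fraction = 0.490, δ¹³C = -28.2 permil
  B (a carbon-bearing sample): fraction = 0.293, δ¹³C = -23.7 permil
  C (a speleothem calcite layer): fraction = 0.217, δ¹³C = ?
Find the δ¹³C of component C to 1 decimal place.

Isotope mass balance: δ_bulk = Σ fᵢ·δᵢ.
-21.5 = 0.490×(-28.2) + 0.293×(-23.7) + 0.217×δ_C
0.217·δ_C = -21.5 − (-20.762) = -0.738
δ_C = -0.738 / 0.217 = -3.40 permil

-3.4 permil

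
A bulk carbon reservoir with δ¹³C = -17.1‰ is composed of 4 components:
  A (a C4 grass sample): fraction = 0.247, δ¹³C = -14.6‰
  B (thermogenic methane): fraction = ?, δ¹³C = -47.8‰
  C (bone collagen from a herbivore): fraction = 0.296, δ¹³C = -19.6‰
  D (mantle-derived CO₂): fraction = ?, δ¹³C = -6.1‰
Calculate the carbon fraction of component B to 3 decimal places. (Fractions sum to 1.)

Let f_B and f_D be the unknown fractions; fractions sum to 1 so f_B + f_D = 0.457.
Mass balance: Σ fᵢ·δᵢ = δ_bulk ⇒ f_B·(-47.8) + f_D·(-6.1) = -17.1 − (-9.408) = -7.692
Substitute f_D = 0.457 − f_B:
f_B·(-47.8 − -6.1) = -7.692 − 0.457×(-6.1) = -4.905
f_B = -4.905 / -41.7 = 0.1176

0.118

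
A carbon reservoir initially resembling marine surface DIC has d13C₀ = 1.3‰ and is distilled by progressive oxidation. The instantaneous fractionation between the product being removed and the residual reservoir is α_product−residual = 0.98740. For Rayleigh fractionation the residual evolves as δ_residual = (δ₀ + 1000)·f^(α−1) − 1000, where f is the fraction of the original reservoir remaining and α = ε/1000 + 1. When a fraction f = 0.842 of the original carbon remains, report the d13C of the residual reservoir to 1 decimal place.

3.5‰

Rayleigh residual: δ_res = (δ₀ + 1000)·f^(α−1) − 1000
α − 1 = -0.01260
f^(α−1) = 0.842^(-0.01260) = 1.002169
δ_res = (1.3 + 1000) × 1.002169 − 1000 = 1003.472 − 1000 = 3.47‰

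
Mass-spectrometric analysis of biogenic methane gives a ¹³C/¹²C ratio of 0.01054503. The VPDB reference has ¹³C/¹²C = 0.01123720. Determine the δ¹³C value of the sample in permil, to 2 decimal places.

δ¹³C = (R_sample / R_standard − 1) × 1000
R_sample / R_standard = 0.01054503 / 0.01123720 = 0.938404
δ¹³C = (0.938404 − 1) × 1000 = -61.596 permil

-61.60 permil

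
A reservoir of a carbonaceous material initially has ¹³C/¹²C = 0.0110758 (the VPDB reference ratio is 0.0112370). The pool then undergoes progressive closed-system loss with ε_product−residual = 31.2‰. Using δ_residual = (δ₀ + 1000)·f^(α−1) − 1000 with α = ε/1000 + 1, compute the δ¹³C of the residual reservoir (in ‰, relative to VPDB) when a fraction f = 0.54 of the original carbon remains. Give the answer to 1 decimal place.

-33.1‰

δ₀ = (0.0110758/0.0112370 − 1)×1000 = (0.985655 − 1)×1000 = -14.345‰
α − 1 = ε/1000 = 0.0312
f^(α−1) = 0.54^(0.0312) = 0.980959
δ_res = (-14.345 + 1000) × 0.980959 − 1000 = 966.886 − 1000 = -33.11‰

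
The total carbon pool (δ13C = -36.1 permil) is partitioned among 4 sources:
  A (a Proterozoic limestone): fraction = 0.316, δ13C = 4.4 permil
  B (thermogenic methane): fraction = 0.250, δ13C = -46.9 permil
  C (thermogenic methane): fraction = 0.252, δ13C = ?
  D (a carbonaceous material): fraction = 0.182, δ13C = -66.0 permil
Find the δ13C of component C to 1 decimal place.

Isotope mass balance: δ_bulk = Σ fᵢ·δᵢ.
-36.1 = 0.316×(4.4) + 0.250×(-46.9) + 0.252×δ_C + 0.182×(-66.0)
0.252·δ_C = -36.1 − (-22.347) = -13.753
δ_C = -13.753 / 0.252 = -54.58 permil

-54.6 permil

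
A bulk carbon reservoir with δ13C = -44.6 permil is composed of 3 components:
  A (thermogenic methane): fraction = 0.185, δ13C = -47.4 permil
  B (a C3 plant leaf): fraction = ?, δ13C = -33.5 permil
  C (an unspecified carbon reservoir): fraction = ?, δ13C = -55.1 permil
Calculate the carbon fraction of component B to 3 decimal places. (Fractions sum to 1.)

Let f_B and f_C be the unknown fractions; fractions sum to 1 so f_B + f_C = 0.815.
Mass balance: Σ fᵢ·δᵢ = δ_bulk ⇒ f_B·(-33.5) + f_C·(-55.1) = -44.6 − (-8.769) = -35.831
Substitute f_C = 0.815 − f_B:
f_B·(-33.5 − -55.1) = -35.831 − 0.815×(-55.1) = 9.075
f_B = 9.075 / 21.6 = 0.4202

0.420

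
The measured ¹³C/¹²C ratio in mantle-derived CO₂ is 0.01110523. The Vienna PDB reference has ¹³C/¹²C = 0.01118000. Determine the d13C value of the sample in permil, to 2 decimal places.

d13C = (R_sample / R_standard − 1) × 1000
R_sample / R_standard = 0.01110523 / 0.01118000 = 0.993312
d13C = (0.993312 − 1) × 1000 = -6.688 permil

-6.69 permil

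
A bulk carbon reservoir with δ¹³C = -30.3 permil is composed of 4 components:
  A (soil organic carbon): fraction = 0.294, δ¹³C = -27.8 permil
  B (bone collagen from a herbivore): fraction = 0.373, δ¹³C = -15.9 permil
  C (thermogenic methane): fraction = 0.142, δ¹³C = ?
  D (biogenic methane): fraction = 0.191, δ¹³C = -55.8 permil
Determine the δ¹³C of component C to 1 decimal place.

Isotope mass balance: δ_bulk = Σ fᵢ·δᵢ.
-30.3 = 0.294×(-27.8) + 0.373×(-15.9) + 0.142×δ_C + 0.191×(-55.8)
0.142·δ_C = -30.3 − (-24.762) = -5.538
δ_C = -5.538 / 0.142 = -39.00 permil

-39.0 permil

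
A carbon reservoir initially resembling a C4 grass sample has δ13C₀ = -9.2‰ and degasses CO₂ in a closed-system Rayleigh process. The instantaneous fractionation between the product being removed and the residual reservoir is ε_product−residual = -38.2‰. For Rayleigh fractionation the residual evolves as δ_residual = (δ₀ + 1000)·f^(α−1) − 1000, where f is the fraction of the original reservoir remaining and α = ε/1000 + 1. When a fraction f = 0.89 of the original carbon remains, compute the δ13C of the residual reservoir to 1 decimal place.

Rayleigh residual: δ_res = (δ₀ + 1000)·f^(α−1) − 1000
α = ε/1000 + 1 = 0.96180, so α − 1 = -0.03820
f^(α−1) = 0.89^(-0.03820) = 1.004462
δ_res = (-9.2 + 1000) × 1.004462 − 1000 = 995.220 − 1000 = -4.78‰

-4.8‰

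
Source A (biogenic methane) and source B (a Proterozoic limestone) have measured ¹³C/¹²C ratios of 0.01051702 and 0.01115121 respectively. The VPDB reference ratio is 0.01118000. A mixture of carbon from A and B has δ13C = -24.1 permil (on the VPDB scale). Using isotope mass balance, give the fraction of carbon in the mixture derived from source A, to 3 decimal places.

δ_A = (0.01051702/0.01118000 − 1)×1000 = (0.940699 − 1)×1000 = -59.301 permil
δ_B = (0.01115121/0.01118000 − 1)×1000 = (0.997425 − 1)×1000 = -2.575 permil
f_A = (δ_mix − δ_B)/(δ_A − δ_B) = (-24.1 − (-2.575))/(-59.301 − (-2.575))
f_A = -21.525 / -56.725 = 0.3795

0.379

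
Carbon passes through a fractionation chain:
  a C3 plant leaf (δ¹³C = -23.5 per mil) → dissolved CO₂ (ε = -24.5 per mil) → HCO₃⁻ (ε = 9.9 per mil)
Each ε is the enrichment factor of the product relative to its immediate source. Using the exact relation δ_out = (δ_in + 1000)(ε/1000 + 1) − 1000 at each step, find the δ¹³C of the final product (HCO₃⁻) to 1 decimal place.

-38.0 per mil

step 1: δ = (-23.50 + 1000)·(-24.5/1000 + 1) − 1000 = -47.42 per mil
step 2: δ = (-47.42 + 1000)·(9.9/1000 + 1) − 1000 = -37.99 per mil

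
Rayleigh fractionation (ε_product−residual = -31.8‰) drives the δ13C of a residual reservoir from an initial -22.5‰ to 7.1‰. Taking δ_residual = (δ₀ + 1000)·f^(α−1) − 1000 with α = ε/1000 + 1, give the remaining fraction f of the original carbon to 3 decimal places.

0.391

α − 1 = ε/1000 = -0.0318
(δ_res + 1000)/(δ₀ + 1000) = (7.1 + 1000)/(-22.5 + 1000) = 1007.1/977.5 = 1.030281
f = 1.030281^(1/-0.0318) = exp(ln(1.030281)/-0.0318) = exp(0.02983/-0.0318)
f = exp(-0.9381) = 0.3914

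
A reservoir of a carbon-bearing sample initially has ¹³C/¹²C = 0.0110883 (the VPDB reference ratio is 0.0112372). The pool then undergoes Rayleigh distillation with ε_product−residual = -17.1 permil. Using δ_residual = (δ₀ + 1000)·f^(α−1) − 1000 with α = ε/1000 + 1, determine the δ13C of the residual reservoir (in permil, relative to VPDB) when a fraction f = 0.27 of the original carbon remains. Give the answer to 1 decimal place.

9.1 permil

δ₀ = (0.0110883/0.0112372 − 1)×1000 = (0.986749 − 1)×1000 = -13.251 permil
α − 1 = ε/1000 = -0.0171
f^(α−1) = 0.27^(-0.0171) = 1.022642
δ_res = (-13.251 + 1000) × 1.022642 − 1000 = 1009.091 − 1000 = 9.09 permil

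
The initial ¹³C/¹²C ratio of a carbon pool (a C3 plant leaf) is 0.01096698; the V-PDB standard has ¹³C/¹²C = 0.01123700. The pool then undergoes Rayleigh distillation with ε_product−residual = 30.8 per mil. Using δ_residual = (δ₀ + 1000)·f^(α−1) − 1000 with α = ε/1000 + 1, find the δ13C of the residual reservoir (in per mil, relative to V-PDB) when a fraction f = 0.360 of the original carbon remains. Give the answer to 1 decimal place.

-54.3 per mil

δ₀ = (0.01096698/0.01123700 − 1)×1000 = (0.975970 − 1)×1000 = -24.030 per mil
α − 1 = ε/1000 = 0.0308
f^(α−1) = 0.360^(0.0308) = 0.969023
δ_res = (-24.030 + 1000) × 0.969023 − 1000 = 945.738 − 1000 = -54.26 per mil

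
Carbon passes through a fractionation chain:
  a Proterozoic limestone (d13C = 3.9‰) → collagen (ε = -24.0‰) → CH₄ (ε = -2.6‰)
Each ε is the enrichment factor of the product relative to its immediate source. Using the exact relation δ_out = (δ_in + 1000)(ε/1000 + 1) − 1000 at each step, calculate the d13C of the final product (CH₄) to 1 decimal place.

-22.7‰

step 1: δ = (3.90 + 1000)·(-24.0/1000 + 1) − 1000 = -20.19‰
step 2: δ = (-20.19 + 1000)·(-2.6/1000 + 1) − 1000 = -22.74‰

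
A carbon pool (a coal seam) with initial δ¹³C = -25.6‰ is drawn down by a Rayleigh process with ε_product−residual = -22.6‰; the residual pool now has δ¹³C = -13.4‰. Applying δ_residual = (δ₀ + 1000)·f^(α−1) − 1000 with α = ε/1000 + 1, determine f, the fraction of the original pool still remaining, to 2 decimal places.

0.58

α − 1 = ε/1000 = -0.0226
(δ_res + 1000)/(δ₀ + 1000) = (-13.4 + 1000)/(-25.6 + 1000) = 986.6/974.4 = 1.012521
f = 1.012521^(1/-0.0226) = exp(ln(1.012521)/-0.0226) = exp(0.01244/-0.0226)
f = exp(-0.5506) = 0.5766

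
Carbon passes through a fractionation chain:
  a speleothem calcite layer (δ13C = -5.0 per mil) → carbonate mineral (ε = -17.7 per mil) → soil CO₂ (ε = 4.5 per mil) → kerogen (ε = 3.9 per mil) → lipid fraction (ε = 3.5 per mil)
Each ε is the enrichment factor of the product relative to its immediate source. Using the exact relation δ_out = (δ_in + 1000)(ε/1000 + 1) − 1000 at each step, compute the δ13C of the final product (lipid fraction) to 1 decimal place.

-10.9 per mil

step 1: δ = (-5.00 + 1000)·(-17.7/1000 + 1) − 1000 = -22.61 per mil
step 2: δ = (-22.61 + 1000)·(4.5/1000 + 1) − 1000 = -18.21 per mil
step 3: δ = (-18.21 + 1000)·(3.9/1000 + 1) − 1000 = -14.38 per mil
step 4: δ = (-14.38 + 1000)·(3.5/1000 + 1) − 1000 = -10.93 per mil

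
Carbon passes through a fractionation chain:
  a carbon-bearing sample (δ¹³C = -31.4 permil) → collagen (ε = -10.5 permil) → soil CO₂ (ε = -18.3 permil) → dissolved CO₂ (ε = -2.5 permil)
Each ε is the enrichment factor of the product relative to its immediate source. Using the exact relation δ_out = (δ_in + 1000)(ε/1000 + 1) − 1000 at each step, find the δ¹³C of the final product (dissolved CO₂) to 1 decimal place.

-61.5 permil

step 1: δ = (-31.40 + 1000)·(-10.5/1000 + 1) − 1000 = -41.57 permil
step 2: δ = (-41.57 + 1000)·(-18.3/1000 + 1) − 1000 = -59.11 permil
step 3: δ = (-59.11 + 1000)·(-2.5/1000 + 1) − 1000 = -61.46 permil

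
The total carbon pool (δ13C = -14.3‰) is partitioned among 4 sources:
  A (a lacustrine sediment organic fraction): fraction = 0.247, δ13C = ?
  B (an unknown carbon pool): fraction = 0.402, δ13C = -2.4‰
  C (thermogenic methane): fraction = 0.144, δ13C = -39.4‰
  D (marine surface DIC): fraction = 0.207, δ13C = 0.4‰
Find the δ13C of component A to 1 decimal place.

Isotope mass balance: δ_bulk = Σ fᵢ·δᵢ.
-14.3 = 0.247×δ_A + 0.402×(-2.4) + 0.144×(-39.4) + 0.207×(0.4)
0.247·δ_A = -14.3 − (-6.556) = -7.744
δ_A = -7.744 / 0.247 = -31.35‰

-31.4‰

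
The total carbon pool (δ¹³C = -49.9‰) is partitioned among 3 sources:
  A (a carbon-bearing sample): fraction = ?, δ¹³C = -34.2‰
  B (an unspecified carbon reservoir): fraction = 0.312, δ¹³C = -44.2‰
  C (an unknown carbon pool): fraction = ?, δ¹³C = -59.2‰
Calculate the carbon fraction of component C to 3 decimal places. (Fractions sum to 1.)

Let f_C and f_A be the unknown fractions; fractions sum to 1 so f_C + f_A = 0.688.
Mass balance: Σ fᵢ·δᵢ = δ_bulk ⇒ f_C·(-59.2) + f_A·(-34.2) = -49.9 − (-13.790) = -36.110
Substitute f_A = 0.688 − f_C:
f_C·(-59.2 − -34.2) = -36.110 − 0.688×(-34.2) = -12.580
f_C = -12.580 / -25.0 = 0.5032

0.503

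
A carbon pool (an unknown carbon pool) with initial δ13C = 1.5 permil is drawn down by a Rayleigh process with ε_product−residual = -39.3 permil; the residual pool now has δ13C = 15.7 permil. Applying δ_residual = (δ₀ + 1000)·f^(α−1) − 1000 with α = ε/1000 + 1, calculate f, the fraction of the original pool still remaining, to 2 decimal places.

α − 1 = ε/1000 = -0.0393
(δ_res + 1000)/(δ₀ + 1000) = (15.7 + 1000)/(1.5 + 1000) = 1015.7/1001.5 = 1.014179
f = 1.014179^(1/-0.0393) = exp(ln(1.014179)/-0.0393) = exp(0.01408/-0.0393)
f = exp(-0.3582) = 0.6989

0.70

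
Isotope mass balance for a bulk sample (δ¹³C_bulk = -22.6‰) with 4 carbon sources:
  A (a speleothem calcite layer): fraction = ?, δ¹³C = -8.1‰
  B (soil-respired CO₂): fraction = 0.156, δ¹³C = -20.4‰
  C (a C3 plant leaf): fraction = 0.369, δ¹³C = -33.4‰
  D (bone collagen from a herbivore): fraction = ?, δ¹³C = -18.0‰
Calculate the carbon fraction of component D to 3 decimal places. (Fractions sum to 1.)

Let f_D and f_A be the unknown fractions; fractions sum to 1 so f_D + f_A = 0.475.
Mass balance: Σ fᵢ·δᵢ = δ_bulk ⇒ f_D·(-18.0) + f_A·(-8.1) = -22.6 − (-15.507) = -7.093
Substitute f_A = 0.475 − f_D:
f_D·(-18.0 − -8.1) = -7.093 − 0.475×(-8.1) = -3.246
f_D = -3.246 / -9.9 = 0.3278

0.328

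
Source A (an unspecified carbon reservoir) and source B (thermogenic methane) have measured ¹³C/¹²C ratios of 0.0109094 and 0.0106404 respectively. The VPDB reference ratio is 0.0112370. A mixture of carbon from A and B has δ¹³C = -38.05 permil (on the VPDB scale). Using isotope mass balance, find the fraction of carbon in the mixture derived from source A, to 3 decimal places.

0.628

δ_A = (0.0109094/0.0112370 − 1)×1000 = (0.970846 − 1)×1000 = -29.154 permil
δ_B = (0.0106404/0.0112370 − 1)×1000 = (0.946908 − 1)×1000 = -53.092 permil
f_A = (δ_mix − δ_B)/(δ_A − δ_B) = (-38.05 − (-53.092))/(-29.154 − (-53.092))
f_A = 15.042 / 23.939 = 0.6284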